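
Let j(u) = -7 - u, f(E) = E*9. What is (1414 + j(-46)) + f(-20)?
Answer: 1273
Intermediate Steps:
f(E) = 9*E
(1414 + j(-46)) + f(-20) = (1414 + (-7 - 1*(-46))) + 9*(-20) = (1414 + (-7 + 46)) - 180 = (1414 + 39) - 180 = 1453 - 180 = 1273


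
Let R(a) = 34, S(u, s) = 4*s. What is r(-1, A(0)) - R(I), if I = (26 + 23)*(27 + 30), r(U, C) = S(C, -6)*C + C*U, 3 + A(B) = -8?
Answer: 241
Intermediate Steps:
A(B) = -11 (A(B) = -3 - 8 = -11)
r(U, C) = -24*C + C*U (r(U, C) = (4*(-6))*C + C*U = -24*C + C*U)
I = 2793 (I = 49*57 = 2793)
r(-1, A(0)) - R(I) = -11*(-24 - 1) - 1*34 = -11*(-25) - 34 = 275 - 34 = 241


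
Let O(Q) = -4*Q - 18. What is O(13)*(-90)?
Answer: 6300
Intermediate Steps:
O(Q) = -18 - 4*Q
O(13)*(-90) = (-18 - 4*13)*(-90) = (-18 - 52)*(-90) = -70*(-90) = 6300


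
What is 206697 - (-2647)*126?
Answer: 540219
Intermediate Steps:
206697 - (-2647)*126 = 206697 - 1*(-333522) = 206697 + 333522 = 540219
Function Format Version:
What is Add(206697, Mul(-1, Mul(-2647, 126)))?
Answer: 540219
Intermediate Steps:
Add(206697, Mul(-1, Mul(-2647, 126))) = Add(206697, Mul(-1, -333522)) = Add(206697, 333522) = 540219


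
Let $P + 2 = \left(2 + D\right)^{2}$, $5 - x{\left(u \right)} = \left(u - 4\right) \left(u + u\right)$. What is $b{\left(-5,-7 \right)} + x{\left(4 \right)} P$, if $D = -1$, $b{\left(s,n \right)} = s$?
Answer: $-10$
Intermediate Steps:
$x{\left(u \right)} = 5 - 2 u \left(-4 + u\right)$ ($x{\left(u \right)} = 5 - \left(u - 4\right) \left(u + u\right) = 5 - \left(-4 + u\right) 2 u = 5 - 2 u \left(-4 + u\right)$)
$P = -1$ ($P = -2 + \left(2 - 1\right)^{2} = -2 + 1^{2} = -2 + 1 = -1$)
$b{\left(-5,-7 \right)} + x{\left(4 \right)} P = -5 + \left(5 - 2 \cdot 4^{2} + 8 \cdot 4\right) \left(-1\right) = -5 + \left(5 - 32 + 32\right) \left(-1\right) = -5 + 5 \left(-1\right) = -5 - 5 = -10$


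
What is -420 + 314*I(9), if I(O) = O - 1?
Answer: 2092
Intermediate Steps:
I(O) = -1 + O
-420 + 314*I(9) = -420 + 314*(-1 + 9) = -420 + 314*8 = -420 + 2512 = 2092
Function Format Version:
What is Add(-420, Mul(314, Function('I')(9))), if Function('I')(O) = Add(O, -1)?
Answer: 2092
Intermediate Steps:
Function('I')(O) = Add(-1, O)
Add(-420, Mul(314, Function('I')(9))) = Add(-420, Mul(314, Add(-1, 9))) = Add(-420, Mul(314, 8)) = Add(-420, 2512) = 2092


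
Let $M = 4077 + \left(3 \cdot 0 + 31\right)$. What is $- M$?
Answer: $-4108$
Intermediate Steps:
$M = 4108$ ($M = 4077 + \left(0 + 31\right) = 4077 + 31 = 4108$)
$- M = \left(-1\right) 4108 = -4108$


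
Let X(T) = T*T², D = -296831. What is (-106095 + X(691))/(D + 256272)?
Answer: -329833276/40559 ≈ -8132.2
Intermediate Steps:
X(T) = T³
(-106095 + X(691))/(D + 256272) = (-106095 + 691³)/(-296831 + 256272) = (-106095 + 329939371)/(-40559) = 329833276*(-1/40559) = -329833276/40559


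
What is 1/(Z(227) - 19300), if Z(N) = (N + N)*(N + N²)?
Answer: 1/23477924 ≈ 4.2593e-8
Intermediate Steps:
Z(N) = 2*N*(N + N²) (Z(N) = (2*N)*(N + N²) = 2*N*(N + N²))
1/(Z(227) - 19300) = 1/(2*227²*(1 + 227) - 19300) = 1/(2*51529*228 - 19300) = 1/(23497224 - 19300) = 1/23477924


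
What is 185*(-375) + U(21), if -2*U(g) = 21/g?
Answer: -138751/2 ≈ -69376.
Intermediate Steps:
U(g) = -21/(2*g)
185*(-375) + U(21) = 185*(-375) - 21/2/21 = -69375 - 21/2*1/21 = -69375 - ½ = -138751/2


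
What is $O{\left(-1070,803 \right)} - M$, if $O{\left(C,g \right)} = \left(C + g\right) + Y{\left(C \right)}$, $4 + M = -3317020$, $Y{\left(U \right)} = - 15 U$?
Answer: $3332807$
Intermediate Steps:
$M = -3317024$ ($M = -4 - 3317020 = -3317024$)
$O{\left(C,g \right)} = g - 14 C$ ($O{\left(C,g \right)} = \left(C + g\right) - 15 C = g - 14 C$)
$O{\left(-1070,803 \right)} - M = \left(803 - -14980\right) - -3317024 = \left(803 + 14980\right) + 3317024 = 15783 + 3317024 = 3332807$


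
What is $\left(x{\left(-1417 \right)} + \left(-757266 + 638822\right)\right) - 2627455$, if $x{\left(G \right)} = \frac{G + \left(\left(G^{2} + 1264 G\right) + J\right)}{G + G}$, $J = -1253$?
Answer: $- \frac{7782091897}{2834} \approx -2.746 \cdot 10^{6}$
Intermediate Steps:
$x{\left(G \right)} = \frac{-1253 + G^{2} + 1265 G}{2 G}$ ($x{\left(G \right)} = \frac{G - \left(1253 - G^{2} - 1264 G\right)}{G + G} = \frac{G + \left(-1253 + G^{2} + 1264 G\right)}{2 G} = \left(-1253 + G^{2} + 1265 G\right) \frac{1}{2 G} = \frac{-1253 + G^{2} + 1265 G}{2 G}$)
$\left(x{\left(-1417 \right)} + \left(-757266 + 638822\right)\right) - 2627455 = \left(\frac{-1253 - 1417 \left(1265 - 1417\right)}{2 \left(-1417\right)} + \left(-757266 + 638822\right)\right) - 2627455 = \left(\frac{1}{2} \left(- \frac{1}{1417}\right) \left(-1253 - -215384\right) - 118444\right) - 2627455 = \left(\frac{1}{2} \left(- \frac{1}{1417}\right) \left(-1253 + 215384\right) - 118444\right) - 2627455 = \left(\frac{1}{2} \left(- \frac{1}{1417}\right) 214131 - 118444\right) - 2627455 = \left(- \frac{214131}{2834} - 118444\right) - 2627455 = - \frac{335884427}{2834} - 2627455 = - \frac{7782091897}{2834}$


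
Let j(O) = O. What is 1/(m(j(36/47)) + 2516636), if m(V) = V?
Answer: 47/118281928 ≈ 3.9736e-7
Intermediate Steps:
1/(m(j(36/47)) + 2516636) = 1/(36/47 + 2516636) = 1/(118281928/47) = 47/118281928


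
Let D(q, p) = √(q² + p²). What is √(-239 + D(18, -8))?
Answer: √(-239 + 2*√97) ≈ 14.809*I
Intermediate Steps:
D(q, p) = √(p² + q²)
√(-239 + D(18, -8)) = √(-239 + √((-8)² + 18²)) = √(-239 + √(64 + 324)) = √(-239 + √388) = √(-239 + 2*√97)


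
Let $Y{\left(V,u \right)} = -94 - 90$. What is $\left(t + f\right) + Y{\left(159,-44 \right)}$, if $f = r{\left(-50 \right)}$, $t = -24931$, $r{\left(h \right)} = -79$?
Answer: $-25194$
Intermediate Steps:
$Y{\left(V,u \right)} = -184$ ($Y{\left(V,u \right)} = -94 - 90 = -184$)
$f = -79$
$\left(t + f\right) + Y{\left(159,-44 \right)} = \left(-24931 - 79\right) - 184 = -25010 - 184 = -25194$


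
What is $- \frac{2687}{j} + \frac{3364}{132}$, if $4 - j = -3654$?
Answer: $\frac{2987707}{120714} \approx 24.75$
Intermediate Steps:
$j = 3658$ ($j = 4 - -3654 = 4 + 3654 = 3658$)
$- \frac{2687}{j} + \frac{3364}{132} = - \frac{2687}{3658} + \frac{3364}{132} = \left(-2687\right) \frac{1}{3658} + 3364 \cdot \frac{1}{132} = - \frac{2687}{3658} + \frac{841}{33} = \frac{2987707}{120714}$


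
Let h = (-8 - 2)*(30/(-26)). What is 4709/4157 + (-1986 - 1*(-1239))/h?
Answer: -13220759/207850 ≈ -63.607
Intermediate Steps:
h = 150/13 (h = -300*(-1)/26 = -10*(-15/13) = 150/13 ≈ 11.538)
4709/4157 + (-1986 - 1*(-1239))/h = 4709/4157 + (-1986 - 1*(-1239))/(150/13) = 4709*(1/4157) + (-1986 + 1239)*(13/150) = 4709/4157 - 747*13/150 = 4709/4157 - 3237/50 = -13220759/207850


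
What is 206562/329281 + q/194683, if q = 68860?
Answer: 62888399506/64105412923 ≈ 0.98102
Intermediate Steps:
206562/329281 + q/194683 = 206562/329281 + 68860/194683 = 62888399506/64105412923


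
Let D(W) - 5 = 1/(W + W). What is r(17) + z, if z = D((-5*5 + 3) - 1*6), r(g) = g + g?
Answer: 2183/56 ≈ 38.982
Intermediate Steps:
r(g) = 2*g
D(W) = 5 + 1/(2*W) (D(W) = 5 + 1/(W + W) = 5 + 1/(2*W))
z = 279/56 (z = 5 + 1/(2*((-5*5 + 3) - 1*6)) = 5 + 1/(2*((-5*5 + 3) - 6)) = 5 + 1/(2*((-25 + 3) - 6)) = 5 + 1/(2*(-22 - 6)) = 5 + (½)/(-28) = 5 + (½)*(-1/28) = 5 - 1/56 = 279/56 ≈ 4.9821)
r(17) + z = 2*17 + 279/56 = 34 + 279/56 = 2183/56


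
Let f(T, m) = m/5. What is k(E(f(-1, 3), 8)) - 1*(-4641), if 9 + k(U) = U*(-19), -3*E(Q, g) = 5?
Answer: 13991/3 ≈ 4663.7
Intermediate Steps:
f(T, m) = m/5 (f(T, m) = m*(⅕) = m/5)
E(Q, g) = -5/3 (E(Q, g) = -⅓*5 = -5/3)
k(U) = -9 - 19*U (k(U) = -9 + U*(-19) = -9 - 19*U)
k(E(f(-1, 3), 8)) - 1*(-4641) = (-9 - 19*(-5/3)) - 1*(-4641) = (-9 + 95/3) + 4641 = 68/3 + 4641 = 13991/3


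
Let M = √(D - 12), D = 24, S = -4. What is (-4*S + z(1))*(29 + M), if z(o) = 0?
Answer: 464 + 32*√3 ≈ 519.43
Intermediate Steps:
M = 2*√3 (M = √(24 - 12) = √12 = 2*√3 ≈ 3.4641)
(-4*S + z(1))*(29 + M) = (-4*(-4) + 0)*(29 + 2*√3) = (16 + 0)*(29 + 2*√3) = 16*(29 + 2*√3) = 464 + 32*√3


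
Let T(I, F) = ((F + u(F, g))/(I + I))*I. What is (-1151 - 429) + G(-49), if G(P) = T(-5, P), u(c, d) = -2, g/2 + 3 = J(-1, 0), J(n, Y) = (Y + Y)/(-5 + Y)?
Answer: -3211/2 ≈ -1605.5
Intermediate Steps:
J(n, Y) = 2*Y/(-5 + Y) (J(n, Y) = (2*Y)/(-5 + Y) = 2*Y/(-5 + Y))
g = -6 (g = -6 + 2*(2*0/(-5 + 0)) = -6 + 2*(2*0/(-5)) = -6 + 2*(2*0*(-⅕)) = -6 + 2*0 = -6 + 0 = -6)
T(I, F) = -1 + F/2 (T(I, F) = ((F - 2)/(I + I))*I = ((-2 + F)/((2*I)))*I = ((-2 + F)*(1/(2*I)))*I = ((-2 + F)/(2*I))*I = -1 + F/2)
G(P) = -1 + P/2
(-1151 - 429) + G(-49) = (-1151 - 429) + (-1 + (½)*(-49)) = -1580 + (-1 - 49/2) = -1580 - 51/2 = -3211/2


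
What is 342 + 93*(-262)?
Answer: -24024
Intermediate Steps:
342 + 93*(-262) = 342 - 24366 = -24024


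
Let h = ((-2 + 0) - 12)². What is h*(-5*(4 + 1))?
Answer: -4900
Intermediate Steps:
h = 196 (h = (-2 - 12)² = (-14)² = 196)
h*(-5*(4 + 1)) = 196*(-5*(4 + 1)) = 196*(-5*5) = 196*(-25) = -4900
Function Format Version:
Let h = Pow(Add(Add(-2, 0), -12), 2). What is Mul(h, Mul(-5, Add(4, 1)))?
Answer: -4900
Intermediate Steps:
h = 196 (h = Pow(Add(-2, -12), 2) = Pow(-14, 2) = 196)
Mul(h, Mul(-5, Add(4, 1))) = Mul(196, Mul(-5, Add(4, 1))) = Mul(196, Mul(-5, 5)) = Mul(196, -25) = -4900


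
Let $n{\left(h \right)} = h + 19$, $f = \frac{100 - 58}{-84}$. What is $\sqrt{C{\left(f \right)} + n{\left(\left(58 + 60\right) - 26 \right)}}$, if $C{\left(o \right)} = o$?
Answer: $\frac{\sqrt{442}}{2} \approx 10.512$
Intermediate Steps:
$f = - \frac{1}{2}$ ($f = 42 \left(- \frac{1}{84}\right) = - \frac{1}{2} \approx -0.5$)
$n{\left(h \right)} = 19 + h$
$\sqrt{C{\left(f \right)} + n{\left(\left(58 + 60\right) - 26 \right)}} = \sqrt{- \frac{1}{2} + \left(19 + \left(\left(58 + 60\right) - 26\right)\right)} = \sqrt{- \frac{1}{2} + \left(19 + \left(118 - 26\right)\right)} = \sqrt{- \frac{1}{2} + \left(19 + 92\right)} = \sqrt{- \frac{1}{2} + 111} = \sqrt{\frac{221}{2}} = \frac{\sqrt{442}}{2}$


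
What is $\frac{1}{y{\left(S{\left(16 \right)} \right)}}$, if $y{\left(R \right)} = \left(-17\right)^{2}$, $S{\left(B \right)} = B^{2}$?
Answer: $\frac{1}{289} \approx 0.0034602$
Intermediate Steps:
$y{\left(R \right)} = 289$
$\frac{1}{y{\left(S{\left(16 \right)} \right)}} = \frac{1}{289}$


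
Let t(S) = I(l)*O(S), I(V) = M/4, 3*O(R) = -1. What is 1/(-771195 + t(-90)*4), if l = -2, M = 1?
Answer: -3/2313586 ≈ -1.2967e-6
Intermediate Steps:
O(R) = -1/3 (O(R) = (1/3)*(-1) = -1/3)
I(V) = 1/4
t(S) = -1/12 (t(S) = (1/4)*(-1/3) = -1/12)
1/(-771195 + t(-90)*4) = 1/(-771195 - 1/12*4) = 1/(-771195 - 1/3) = 1/(-2313586/3) = -3/2313586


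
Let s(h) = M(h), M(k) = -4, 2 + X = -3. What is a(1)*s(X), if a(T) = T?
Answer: -4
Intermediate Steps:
X = -5 (X = -2 - 3 = -5)
s(h) = -4
a(1)*s(X) = 1*(-4) = -4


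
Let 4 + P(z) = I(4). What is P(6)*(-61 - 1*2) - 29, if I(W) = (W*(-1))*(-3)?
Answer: -533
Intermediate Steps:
I(W) = 3*W (I(W) = -W*(-3) = 3*W)
P(z) = 8 (P(z) = -4 + 3*4 = -4 + 12 = 8)
P(6)*(-61 - 1*2) - 29 = 8*(-61 - 1*2) - 29 = 8*(-61 - 2) - 29 = 8*(-63) - 29 = -504 - 29 = -533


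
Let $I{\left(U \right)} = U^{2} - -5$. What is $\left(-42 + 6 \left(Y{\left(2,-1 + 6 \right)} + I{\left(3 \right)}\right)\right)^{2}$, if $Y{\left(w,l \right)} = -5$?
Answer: $144$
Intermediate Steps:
$I{\left(U \right)} = 5 + U^{2}$ ($I{\left(U \right)} = U^{2} + 5 = 5 + U^{2}$)
$\left(-42 + 6 \left(Y{\left(2,-1 + 6 \right)} + I{\left(3 \right)}\right)\right)^{2} = \left(-42 + 6 \left(-5 + \left(5 + 3^{2}\right)\right)\right)^{2} = \left(-42 + 6 \left(-5 + \left(5 + 9\right)\right)\right)^{2} = \left(-42 + 6 \left(-5 + 14\right)\right)^{2} = \left(-42 + 6 \cdot 9\right)^{2} = \left(-42 + 54\right)^{2} = 12^{2} = 144$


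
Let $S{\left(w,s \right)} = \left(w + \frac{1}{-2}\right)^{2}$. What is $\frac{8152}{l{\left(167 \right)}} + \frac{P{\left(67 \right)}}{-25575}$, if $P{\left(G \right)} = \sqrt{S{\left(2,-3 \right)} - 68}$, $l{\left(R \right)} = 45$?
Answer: $\frac{8152}{45} - \frac{i \sqrt{263}}{51150} \approx 181.16 - 0.00031705 i$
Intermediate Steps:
$S{\left(w,s \right)} = \left(- \frac{1}{2} + w\right)^{2}$ ($S{\left(w,s \right)} = \left(w - \frac{1}{2}\right)^{2} = \left(- \frac{1}{2} + w\right)^{2}$)
$P{\left(G \right)} = \frac{i \sqrt{263}}{2}$ ($P{\left(G \right)} = \sqrt{\frac{\left(-1 + 2 \cdot 2\right)^{2}}{4} - 68} = \sqrt{\frac{\left(-1 + 4\right)^{2}}{4} - 68} = \sqrt{\frac{3^{2}}{4} - 68} = \sqrt{\frac{1}{4} \cdot 9 - 68} = \sqrt{\frac{9}{4} - 68} = \sqrt{- \frac{263}{4}} = \frac{i \sqrt{263}}{2}$)
$\frac{8152}{l{\left(167 \right)}} + \frac{P{\left(67 \right)}}{-25575} = \frac{8152}{45} + \frac{\frac{1}{2} i \sqrt{263}}{-25575} = 8152 \cdot \frac{1}{45} + \frac{i \sqrt{263}}{2} \left(- \frac{1}{25575}\right) = \frac{8152}{45} - \frac{i \sqrt{263}}{51150}$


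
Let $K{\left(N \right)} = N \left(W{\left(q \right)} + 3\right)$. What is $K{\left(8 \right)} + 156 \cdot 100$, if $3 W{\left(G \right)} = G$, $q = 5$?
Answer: $\frac{46912}{3} \approx 15637.0$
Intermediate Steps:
$W{\left(G \right)} = \frac{G}{3}$
$K{\left(N \right)} = \frac{14 N}{3}$ ($K{\left(N \right)} = N \left(\frac{1}{3} \cdot 5 + 3\right) = N \left(\frac{5}{3} + 3\right) = N \frac{14}{3} = \frac{14 N}{3}$)
$K{\left(8 \right)} + 156 \cdot 100 = \frac{14}{3} \cdot 8 + 156 \cdot 100 = \frac{112}{3} + 15600 = \frac{46912}{3}$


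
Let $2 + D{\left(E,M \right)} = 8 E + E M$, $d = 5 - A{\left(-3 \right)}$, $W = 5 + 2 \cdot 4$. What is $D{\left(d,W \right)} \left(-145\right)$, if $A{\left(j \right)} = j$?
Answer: $-24070$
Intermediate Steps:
$W = 13$ ($W = 5 + 8 = 13$)
$d = 8$ ($d = 5 - -3 = 5 + 3 = 8$)
$D{\left(E,M \right)} = -2 + 8 E + E M$ ($D{\left(E,M \right)} = -2 + \left(8 E + E M\right) = -2 + 8 E + E M$)
$D{\left(d,W \right)} \left(-145\right) = \left(-2 + 8 \cdot 8 + 8 \cdot 13\right) \left(-145\right) = \left(-2 + 64 + 104\right) \left(-145\right) = 166 \left(-145\right) = -24070$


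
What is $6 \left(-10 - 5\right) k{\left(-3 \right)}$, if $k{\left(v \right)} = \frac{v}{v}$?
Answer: $-90$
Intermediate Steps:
$k{\left(v \right)} = 1$
$6 \left(-10 - 5\right) k{\left(-3 \right)} = 6 \left(-10 - 5\right) 1 = 6 \left(-15\right) 1 = \left(-90\right) 1 = -90$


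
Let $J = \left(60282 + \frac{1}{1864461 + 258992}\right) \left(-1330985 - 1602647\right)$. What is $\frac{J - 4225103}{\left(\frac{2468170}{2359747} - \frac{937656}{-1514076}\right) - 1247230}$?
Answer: $\frac{111809366698056475235655939253}{788534126273658899894202} \approx 1.4179 \cdot 10^{5}$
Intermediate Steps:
$J = - \frac{375522479447999104}{2123453}$ ($J = \left(60282 + \frac{1}{2123453}\right) \left(-2933632\right) = \frac{128005993747}{2123453} \left(-2933632\right) = - \frac{375522479447999104}{2123453} \approx -1.7685 \cdot 10^{11}$)
$\frac{J - 4225103}{\left(\frac{2468170}{2359747} - \frac{937656}{-1514076}\right) - 1247230} = \frac{- \frac{375522479447999104}{2123453} - 4225103}{\left(\frac{2468170}{2359747} - \frac{937656}{-1514076}\right) - 1247230} = - \frac{375531451255639763}{2123453 \left(\left(2468170 \cdot \frac{1}{2359747} - - \frac{78138}{126173}\right) - 1247230\right)} = - \frac{375531451255639763}{2123453 \left(\left(\frac{2468170}{2359747} + \frac{78138}{126173}\right) - 1247230\right)} = - \frac{375531451255639763}{2123453 \left(\frac{495802324496}{297736358231} - 1247230\right)} = - \frac{375531451255639763}{2123453 \left(- \frac{371345222274125634}{297736358231}\right)} = \left(- \frac{375531451255639763}{2123453}\right) \left(- \frac{297736358231}{371345222274125634}\right) = \frac{111809366698056475235655939253}{788534126273658899894202}$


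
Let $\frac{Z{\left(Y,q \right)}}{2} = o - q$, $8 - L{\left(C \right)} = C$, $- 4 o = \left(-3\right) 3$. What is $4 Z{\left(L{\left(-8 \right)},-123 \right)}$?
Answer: $1002$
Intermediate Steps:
$o = \frac{9}{4}$ ($o = - \frac{\left(-3\right) 3}{4} = \left(- \frac{1}{4}\right) \left(-9\right) = \frac{9}{4} \approx 2.25$)
$L{\left(C \right)} = 8 - C$
$Z{\left(Y,q \right)} = \frac{9}{2} - 2 q$ ($Z{\left(Y,q \right)} = 2 \left(\frac{9}{4} - q\right) = \frac{9}{2} - 2 q$)
$4 Z{\left(L{\left(-8 \right)},-123 \right)} = 4 \left(\frac{9}{2} - -246\right) = 4 \left(\frac{9}{2} + 246\right) = 4 \cdot \frac{501}{2} = 1002$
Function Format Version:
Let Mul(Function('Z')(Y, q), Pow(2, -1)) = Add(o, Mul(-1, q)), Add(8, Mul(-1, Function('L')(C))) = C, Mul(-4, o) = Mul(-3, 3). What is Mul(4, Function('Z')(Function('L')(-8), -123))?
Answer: 1002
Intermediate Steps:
o = Rational(9, 4) (o = Mul(Rational(-1, 4), Mul(-3, 3)) = Mul(Rational(-1, 4), -9) = Rational(9, 4) ≈ 2.2500)
Function('L')(C) = Add(8, Mul(-1, C))
Function('Z')(Y, q) = Add(Rational(9, 2), Mul(-2, q)) (Function('Z')(Y, q) = Mul(2, Add(Rational(9, 4), Mul(-1, q))) = Add(Rational(9, 2), Mul(-2, q)))
Mul(4, Function('Z')(Function('L')(-8), -123)) = Mul(4, Add(Rational(9, 2), Mul(-2, -123))) = Mul(4, Add(Rational(9, 2), 246)) = Mul(4, Rational(501, 2)) = 1002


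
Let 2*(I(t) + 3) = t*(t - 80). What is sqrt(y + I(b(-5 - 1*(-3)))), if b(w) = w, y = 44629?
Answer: 2*sqrt(11177) ≈ 211.44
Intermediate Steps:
I(t) = -3 + t*(-80 + t)/2 (I(t) = -3 + (t*(t - 80))/2 = -3 + (t*(-80 + t))/2 = -3 + t*(-80 + t)/2)
sqrt(y + I(b(-5 - 1*(-3)))) = sqrt(44629 + (-3 + (-5 - 1*(-3))**2/2 - 40*(-5 - 1*(-3)))) = sqrt(44629 + (-3 + (-5 + 3)**2/2 - 40*(-5 + 3))) = sqrt(44629 + (-3 + (1/2)*(-2)**2 - 40*(-2))) = sqrt(44629 + (-3 + (1/2)*4 + 80)) = sqrt(44629 + (-3 + 2 + 80)) = sqrt(44629 + 79) = sqrt(44708) = 2*sqrt(11177)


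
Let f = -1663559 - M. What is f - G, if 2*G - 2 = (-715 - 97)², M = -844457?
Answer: -1148775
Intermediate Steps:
G = 329673 (G = 1 + (-715 - 97)²/2 = 1 + (½)*(-812)² = 1 + (½)*659344 = 1 + 329672 = 329673)
f = -819102 (f = -1663559 - 1*(-844457) = -1663559 + 844457 = -819102)
f - G = -819102 - 1*329673 = -819102 - 329673 = -1148775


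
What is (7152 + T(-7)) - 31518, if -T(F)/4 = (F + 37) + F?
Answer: -24458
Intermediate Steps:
T(F) = -148 - 8*F (T(F) = -4*((F + 37) + F) = -4*((37 + F) + F) = -4*(37 + 2*F) = -148 - 8*F)
(7152 + T(-7)) - 31518 = (7152 + (-148 - 8*(-7))) - 31518 = (7152 + (-148 + 56)) - 31518 = (7152 - 92) - 31518 = 7060 - 31518 = -24458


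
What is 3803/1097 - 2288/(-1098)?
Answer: 3342815/602253 ≈ 5.5505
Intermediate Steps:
3803/1097 - 2288/(-1098) = 3803*(1/1097) - 2288*(-1/1098) = 3803/1097 + 1144/549 = 3342815/602253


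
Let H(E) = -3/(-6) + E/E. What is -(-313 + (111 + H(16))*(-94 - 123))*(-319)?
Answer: -15774869/2 ≈ -7.8874e+6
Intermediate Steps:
H(E) = 3/2 (H(E) = -3*(-⅙) + 1 = ½ + 1 = 3/2)
-(-313 + (111 + H(16))*(-94 - 123))*(-319) = -(-313 + (111 + 3/2)*(-94 - 123))*(-319) = -(-313 + (225/2)*(-217))*(-319) = -(-313 - 48825/2)*(-319) = -(-49451)*(-319)/2 = -1*15774869/2 = -15774869/2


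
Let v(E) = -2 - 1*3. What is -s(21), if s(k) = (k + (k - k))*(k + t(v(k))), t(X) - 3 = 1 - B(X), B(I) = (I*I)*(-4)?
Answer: -2625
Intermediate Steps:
v(E) = -5 (v(E) = -2 - 3 = -5)
B(I) = -4*I**2 (B(I) = I**2*(-4) = -4*I**2)
t(X) = 4 + 4*X**2 (t(X) = 3 + (1 - (-4)*X**2) = 3 + (1 + 4*X**2) = 4 + 4*X**2)
s(k) = k*(104 + k) (s(k) = (k + (k - k))*(k + (4 + 4*(-5)**2)) = (k + 0)*(k + (4 + 4*25)) = k*(k + (4 + 100)) = k*(k + 104) = k*(104 + k))
-s(21) = -21*(104 + 21) = -21*125 = -1*2625 = -2625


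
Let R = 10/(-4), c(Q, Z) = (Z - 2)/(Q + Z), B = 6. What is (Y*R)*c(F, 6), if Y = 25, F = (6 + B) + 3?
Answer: -250/21 ≈ -11.905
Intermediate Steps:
F = 15 (F = (6 + 6) + 3 = 12 + 3 = 15)
c(Q, Z) = (-2 + Z)/(Q + Z)
R = -5/2 (R = 10*(-¼) = -5/2 ≈ -2.5000)
(Y*R)*c(F, 6) = (25*(-5/2))*((-2 + 6)/(15 + 6)) = -125*4/(2*21) = -125*4/42 = -125/2*4/21 = -250/21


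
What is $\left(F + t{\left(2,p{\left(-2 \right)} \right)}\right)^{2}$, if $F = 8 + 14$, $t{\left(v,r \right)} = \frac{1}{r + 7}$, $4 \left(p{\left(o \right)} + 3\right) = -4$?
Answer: $\frac{4489}{9} \approx 498.78$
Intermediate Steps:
$p{\left(o \right)} = -4$ ($p{\left(o \right)} = -3 + \frac{1}{4} \left(-4\right) = -3 - 1 = -4$)
$t{\left(v,r \right)} = \frac{1}{7 + r}$
$F = 22$
$\left(F + t{\left(2,p{\left(-2 \right)} \right)}\right)^{2} = \left(22 + \frac{1}{7 - 4}\right)^{2} = \left(22 + \frac{1}{3}\right)^{2} = \left(\frac{67}{3}\right)^{2} = \frac{4489}{9}$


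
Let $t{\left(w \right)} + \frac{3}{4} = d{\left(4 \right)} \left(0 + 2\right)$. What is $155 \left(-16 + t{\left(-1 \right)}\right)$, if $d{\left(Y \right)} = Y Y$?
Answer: $\frac{9455}{4} \approx 2363.8$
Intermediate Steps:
$d{\left(Y \right)} = Y^{2}$
$t{\left(w \right)} = \frac{125}{4}$ ($t{\left(w \right)} = - \frac{3}{4} + 4^{2} \left(0 + 2\right) = - \frac{3}{4} + 16 \cdot 2 = - \frac{3}{4} + 32 = \frac{125}{4}$)
$155 \left(-16 + t{\left(-1 \right)}\right) = 155 \left(-16 + \frac{125}{4}\right) = 155 \cdot \frac{61}{4} = \frac{9455}{4}$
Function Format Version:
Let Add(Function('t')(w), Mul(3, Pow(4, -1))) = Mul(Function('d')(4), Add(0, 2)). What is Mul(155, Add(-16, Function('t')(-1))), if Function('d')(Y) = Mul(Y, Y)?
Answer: Rational(9455, 4) ≈ 2363.8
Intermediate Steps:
Function('d')(Y) = Pow(Y, 2)
Function('t')(w) = Rational(125, 4) (Function('t')(w) = Add(Rational(-3, 4), Mul(Pow(4, 2), Add(0, 2))) = Add(Rational(-3, 4), Mul(16, 2)) = Add(Rational(-3, 4), 32) = Rational(125, 4))
Mul(155, Add(-16, Function('t')(-1))) = Mul(155, Add(-16, Rational(125, 4))) = Mul(155, Rational(61, 4)) = Rational(9455, 4)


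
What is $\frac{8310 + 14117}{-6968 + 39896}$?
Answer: $\frac{22427}{32928} \approx 0.68109$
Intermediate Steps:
$\frac{8310 + 14117}{-6968 + 39896} = \frac{22427}{32928}$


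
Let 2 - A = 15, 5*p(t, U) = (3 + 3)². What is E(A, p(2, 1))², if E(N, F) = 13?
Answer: 169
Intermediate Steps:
p(t, U) = 36/5 (p(t, U) = (3 + 3)²/5 = (⅕)*6² = (⅕)*36 = 36/5)
A = -13 (A = 2 - 1*15 = 2 - 15 = -13)
E(A, p(2, 1))² = 13² = 169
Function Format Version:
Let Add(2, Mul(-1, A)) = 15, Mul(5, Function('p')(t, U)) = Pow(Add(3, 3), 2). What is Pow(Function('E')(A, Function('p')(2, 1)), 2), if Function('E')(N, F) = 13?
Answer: 169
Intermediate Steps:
Function('p')(t, U) = Rational(36, 5) (Function('p')(t, U) = Mul(Rational(1, 5), Pow(Add(3, 3), 2)) = Mul(Rational(1, 5), Pow(6, 2)) = Mul(Rational(1, 5), 36) = Rational(36, 5))
A = -13 (A = Add(2, Mul(-1, 15)) = Add(2, -15) = -13)
Pow(Function('E')(A, Function('p')(2, 1)), 2) = Pow(13, 2) = 169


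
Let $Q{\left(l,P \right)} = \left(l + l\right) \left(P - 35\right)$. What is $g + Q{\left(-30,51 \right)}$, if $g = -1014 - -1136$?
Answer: $-838$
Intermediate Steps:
$g = 122$ ($g = -1014 + 1136 = 122$)
$Q{\left(l,P \right)} = 2 l \left(-35 + P\right)$
$g + Q{\left(-30,51 \right)} = 122 + 2 \left(-30\right) \left(-35 + 51\right) = 122 + 2 \left(-30\right) 16 = 122 - 960 = -838$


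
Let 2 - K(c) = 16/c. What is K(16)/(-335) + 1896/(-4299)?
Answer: -213153/480055 ≈ -0.44402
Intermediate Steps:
K(c) = 2 - 16/c
K(16)/(-335) + 1896/(-4299) = (2 - 16/16)/(-335) + 1896/(-4299) = (2 - 16*1/16)*(-1/335) + 1896*(-1/4299) = (2 - 1)*(-1/335) - 632/1433 = 1*(-1/335) - 632/1433 = -1/335 - 632/1433 = -213153/480055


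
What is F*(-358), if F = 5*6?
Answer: -10740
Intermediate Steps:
F = 30
F*(-358) = 30*(-358) = -10740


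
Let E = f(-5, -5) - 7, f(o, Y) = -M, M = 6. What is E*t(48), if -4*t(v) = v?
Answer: 156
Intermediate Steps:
f(o, Y) = -6 (f(o, Y) = -1*6 = -6)
t(v) = -v/4
E = -13 (E = -6 - 7 = -13)
E*t(48) = -(-13)*48/4 = -13*(-12) = 156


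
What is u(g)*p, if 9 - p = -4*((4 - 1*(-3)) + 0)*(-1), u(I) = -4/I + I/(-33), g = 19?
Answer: 493/33 ≈ 14.939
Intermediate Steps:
u(I) = -4/I - I/33 (u(I) = -4/I + I*(-1/33) = -4/I - I/33)
p = -19 (p = 9 - (-4)*((4 - 1*(-3)) + 0)*(-1) = 9 - (-4)*((4 + 3) + 0)*(-1) = 9 - (-4)*(7 + 0)*(-1) = 9 - (-4)*7*(-1) = 9 - (-4)*(-7) = 9 - 1*28 = 9 - 28 = -19)
u(g)*p = (-4/19 - 1/33*19)*(-19) = (-4*1/19 - 19/33)*(-19) = (-4/19 - 19/33)*(-19) = -493/627*(-19) = 493/33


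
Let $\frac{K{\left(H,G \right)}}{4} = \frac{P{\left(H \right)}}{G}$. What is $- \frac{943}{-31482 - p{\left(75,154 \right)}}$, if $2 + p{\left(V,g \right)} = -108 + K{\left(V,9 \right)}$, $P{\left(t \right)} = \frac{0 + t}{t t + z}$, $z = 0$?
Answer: $\frac{636525}{21176104} \approx 0.030059$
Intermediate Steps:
$P{\left(t \right)} = \frac{1}{t}$ ($P{\left(t \right)} = \frac{0 + t}{t t + 0} = \frac{t}{t^{2} + 0} = \frac{t}{t^{2}} = \frac{1}{t}$)
$K{\left(H,G \right)} = \frac{4}{G H}$ ($K{\left(H,G \right)} = 4 \frac{1}{H G} = 4 \frac{1}{G H} = \frac{4}{G H}$)
$p{\left(V,g \right)} = -110 + \frac{4}{9 V}$ ($p{\left(V,g \right)} = -2 - \left(108 - \frac{4}{9 V}\right) = -110 + \frac{4}{9 V}$)
$- \frac{943}{-31482 - p{\left(75,154 \right)}} = - \frac{943}{-31482 - \left(-110 + \frac{4}{9 \cdot 75}\right)} = - \frac{943}{-31482 - \left(-110 + \frac{4}{9} \cdot \frac{1}{75}\right)} = - \frac{943}{-31482 - \left(-110 + \frac{4}{675}\right)} = - \frac{943}{-31482 - - \frac{74246}{675}} = - \frac{943}{-31482 + \frac{74246}{675}} = - \frac{943}{- \frac{21176104}{675}} = \left(-943\right) \left(- \frac{675}{21176104}\right) = \frac{636525}{21176104}$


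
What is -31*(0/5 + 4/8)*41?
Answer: -1271/2 ≈ -635.50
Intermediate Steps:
-31*(0/5 + 4/8)*41 = -31*(0*(⅕) + 4*(⅛))*41 = -31*(0 + ½)*41 = -31*½*41 = -31/2*41 = -1271/2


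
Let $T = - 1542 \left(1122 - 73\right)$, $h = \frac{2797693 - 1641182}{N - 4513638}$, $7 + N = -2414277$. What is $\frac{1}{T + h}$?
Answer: $- \frac{6927922}{11206316810987} \approx -6.1822 \cdot 10^{-7}$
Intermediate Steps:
$N = -2414284$ ($N = -7 - 2414277 = -2414284$)
$h = - \frac{1156511}{6927922}$ ($h = \frac{2797693 - 1641182}{-2414284 - 4513638} = \frac{1156511}{-6927922} = 1156511 \left(- \frac{1}{6927922}\right) = - \frac{1156511}{6927922} \approx -0.16693$)
$T = -1617558$ ($T = \left(-1542\right) 1049 = -1617558$)
$\frac{1}{T + h} = \frac{1}{-1617558 - \frac{1156511}{6927922}} = \frac{1}{- \frac{11206316810987}{6927922}} = - \frac{6927922}{11206316810987}$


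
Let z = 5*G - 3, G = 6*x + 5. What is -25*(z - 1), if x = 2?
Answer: -2025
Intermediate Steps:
G = 17 (G = 6*2 + 5 = 12 + 5 = 17)
z = 82 (z = 5*17 - 3 = 85 - 3 = 82)
-25*(z - 1) = -25*(82 - 1) = -25*81 = -2025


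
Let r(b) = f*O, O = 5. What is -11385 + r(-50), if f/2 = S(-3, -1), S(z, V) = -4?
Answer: -11425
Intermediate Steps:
f = -8 (f = 2*(-4) = -8)
r(b) = -40 (r(b) = -8*5 = -40)
-11385 + r(-50) = -11385 - 40 = -11425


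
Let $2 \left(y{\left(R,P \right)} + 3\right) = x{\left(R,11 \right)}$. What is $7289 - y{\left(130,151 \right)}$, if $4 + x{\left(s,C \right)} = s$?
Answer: $7229$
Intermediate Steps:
$x{\left(s,C \right)} = -4 + s$
$y{\left(R,P \right)} = -5 + \frac{R}{2}$ ($y{\left(R,P \right)} = -3 + \frac{-4 + R}{2} = -3 + \left(-2 + \frac{R}{2}\right) = -5 + \frac{R}{2}$)
$7289 - y{\left(130,151 \right)} = 7289 - \left(-5 + \frac{1}{2} \cdot 130\right) = 7289 - \left(-5 + 65\right) = 7289 - 60 = 7229$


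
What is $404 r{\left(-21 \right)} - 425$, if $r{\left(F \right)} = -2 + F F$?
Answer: $176931$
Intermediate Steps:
$r{\left(F \right)} = -2 + F^{2}$
$404 r{\left(-21 \right)} - 425 = 404 \left(-2 + \left(-21\right)^{2}\right) - 425 = 404 \left(-2 + 441\right) - 425 = 404 \cdot 439 - 425 = 177356 - 425 = 176931$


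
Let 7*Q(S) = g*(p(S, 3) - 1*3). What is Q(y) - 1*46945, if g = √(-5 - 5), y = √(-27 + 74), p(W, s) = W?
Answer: -46945 - I*√10*(3 - √47)/7 ≈ -46945.0 + 1.7418*I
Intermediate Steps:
y = √47 ≈ 6.8557
g = I*√10 (g = √(-10) = I*√10 ≈ 3.1623*I)
Q(S) = I*√10*(-3 + S)/7 (Q(S) = ((I*√10)*(S - 1*3))/7 = ((I*√10)*(S - 3))/7 = ((I*√10)*(-3 + S))/7 = (I*√10*(-3 + S))/7 = I*√10*(-3 + S)/7)
Q(y) - 1*46945 = I*√10*(-3 + √47)/7 - 1*46945 = I*√10*(-3 + √47)/7 - 46945 = -46945 + I*√10*(-3 + √47)/7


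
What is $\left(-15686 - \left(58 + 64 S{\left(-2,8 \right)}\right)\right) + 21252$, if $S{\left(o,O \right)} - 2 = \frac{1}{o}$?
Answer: $5412$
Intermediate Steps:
$S{\left(o,O \right)} = 2 + \frac{1}{o}$
$\left(-15686 - \left(58 + 64 S{\left(-2,8 \right)}\right)\right) + 21252 = \left(-15686 - \left(58 + 64 \left(2 + \frac{1}{-2}\right)\right)\right) + 21252 = \left(-15686 - \left(58 + 64 \left(2 - \frac{1}{2}\right)\right)\right) + 21252 = \left(-15686 - 154\right) + 21252 = -15840 + 21252 = 5412$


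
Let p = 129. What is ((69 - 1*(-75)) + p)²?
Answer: 74529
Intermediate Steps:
((69 - 1*(-75)) + p)² = ((69 - 1*(-75)) + 129)² = ((69 + 75) + 129)² = (144 + 129)² = 273² = 74529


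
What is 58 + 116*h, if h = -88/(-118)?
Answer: 8526/59 ≈ 144.51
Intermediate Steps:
h = 44/59 (h = -88*(-1/118) = 44/59 ≈ 0.74576)
58 + 116*h = 58 + 116*(44/59) = 58 + 5104/59 = 8526/59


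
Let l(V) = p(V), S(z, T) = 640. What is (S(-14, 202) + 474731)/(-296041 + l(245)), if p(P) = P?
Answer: -475371/295796 ≈ -1.6071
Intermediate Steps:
l(V) = V
(S(-14, 202) + 474731)/(-296041 + l(245)) = (640 + 474731)/(-296041 + 245) = 475371/(-295796) = 475371*(-1/295796) = -475371/295796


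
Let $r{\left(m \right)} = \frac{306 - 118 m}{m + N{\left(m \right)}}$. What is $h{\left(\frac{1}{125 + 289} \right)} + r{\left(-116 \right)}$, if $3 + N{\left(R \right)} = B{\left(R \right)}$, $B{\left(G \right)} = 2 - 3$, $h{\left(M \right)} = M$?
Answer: $- \frac{482783}{4140} \approx -116.61$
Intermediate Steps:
$B{\left(G \right)} = -1$ ($B{\left(G \right)} = 2 - 3 = -1$)
$N{\left(R \right)} = -4$ ($N{\left(R \right)} = -3 - 1 = -4$)
$r{\left(m \right)} = \frac{306 - 118 m}{-4 + m}$ ($r{\left(m \right)} = \frac{306 - 118 m}{m - 4} = \frac{306 - 118 m}{-4 + m}$)
$h{\left(\frac{1}{125 + 289} \right)} + r{\left(-116 \right)} = \frac{1}{125 + 289} + \frac{2 \left(153 - -6844\right)}{-4 - 116} = \frac{1}{414} + \frac{2 \left(153 + 6844\right)}{-120} = \frac{1}{414} + 2 \left(- \frac{1}{120}\right) 6997 = \frac{1}{414} - \frac{6997}{60} = - \frac{482783}{4140}$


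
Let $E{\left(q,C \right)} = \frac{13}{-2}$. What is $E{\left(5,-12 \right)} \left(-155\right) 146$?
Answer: $147095$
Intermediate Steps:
$E{\left(q,C \right)} = - \frac{13}{2}$ ($E{\left(q,C \right)} = 13 \left(- \frac{1}{2}\right) = - \frac{13}{2}$)
$E{\left(5,-12 \right)} \left(-155\right) 146 = \left(- \frac{13}{2}\right) \left(-155\right) 146 = \frac{2015}{2} \cdot 146 = 147095$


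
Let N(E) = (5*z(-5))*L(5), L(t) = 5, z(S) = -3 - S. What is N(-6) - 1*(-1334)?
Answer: 1384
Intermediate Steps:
N(E) = 50 (N(E) = (5*(-3 - 1*(-5)))*5 = (5*(-3 + 5))*5 = (5*2)*5 = 10*5 = 50)
N(-6) - 1*(-1334) = 50 - 1*(-1334) = 50 + 1334 = 1384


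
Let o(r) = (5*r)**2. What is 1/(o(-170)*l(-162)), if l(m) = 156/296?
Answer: 37/14088750 ≈ 2.6262e-6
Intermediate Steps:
o(r) = 25*r**2
l(m) = 39/74 (l(m) = 156*(1/296) = 39/74)
1/(o(-170)*l(-162)) = 1/(((25*(-170)**2))*(39/74)) = (74/39)/(25*28900) = (74/39)/722500 = (1/722500)*(74/39) = 37/14088750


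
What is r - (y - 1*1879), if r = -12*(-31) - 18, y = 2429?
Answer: -196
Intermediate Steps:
r = 354 (r = 372 - 18 = 354)
r - (y - 1*1879) = 354 - (2429 - 1*1879) = 354 - (2429 - 1879) = 354 - 1*550 = 354 - 550 = -196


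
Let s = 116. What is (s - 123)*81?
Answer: -567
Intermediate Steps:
(s - 123)*81 = (116 - 123)*81 = -7*81 = -567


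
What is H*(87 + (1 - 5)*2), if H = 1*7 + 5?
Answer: 948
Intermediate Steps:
H = 12 (H = 7 + 5 = 12)
H*(87 + (1 - 5)*2) = 12*(87 + (1 - 5)*2) = 12*(87 - 4*2) = 12*(87 - 8) = 12*79 = 948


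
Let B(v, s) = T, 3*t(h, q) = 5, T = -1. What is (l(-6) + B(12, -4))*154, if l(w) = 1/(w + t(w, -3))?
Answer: -2464/13 ≈ -189.54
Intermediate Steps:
t(h, q) = 5/3 (t(h, q) = (⅓)*5 = 5/3)
l(w) = 1/(5/3 + w) (l(w) = 1/(w + 5/3) = 1/(5/3 + w))
B(v, s) = -1
(l(-6) + B(12, -4))*154 = (3/(5 + 3*(-6)) - 1)*154 = (3/(5 - 18) - 1)*154 = (3/(-13) - 1)*154 = (3*(-1/13) - 1)*154 = (-3/13 - 1)*154 = -16/13*154 = -2464/13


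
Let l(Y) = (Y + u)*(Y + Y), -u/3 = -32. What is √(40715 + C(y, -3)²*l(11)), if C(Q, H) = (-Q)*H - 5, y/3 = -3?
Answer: √2451211 ≈ 1565.6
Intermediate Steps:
u = 96 (u = -3*(-32) = 96)
y = -9 (y = 3*(-3) = -9)
C(Q, H) = -5 - H*Q (C(Q, H) = -H*Q - 5 = -5 - H*Q)
l(Y) = 2*Y*(96 + Y) (l(Y) = (Y + 96)*(Y + Y) = (96 + Y)*(2*Y) = 2*Y*(96 + Y))
√(40715 + C(y, -3)²*l(11)) = √(40715 + (-5 - 1*(-3)*(-9))²*(2*11*(96 + 11))) = √(40715 + (-5 - 27)²*(2*11*107)) = √(40715 + (-32)²*2354) = √(40715 + 1024*2354) = √(40715 + 2410496) = √2451211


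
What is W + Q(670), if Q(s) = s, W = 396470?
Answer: 397140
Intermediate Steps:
W + Q(670) = 396470 + 670 = 397140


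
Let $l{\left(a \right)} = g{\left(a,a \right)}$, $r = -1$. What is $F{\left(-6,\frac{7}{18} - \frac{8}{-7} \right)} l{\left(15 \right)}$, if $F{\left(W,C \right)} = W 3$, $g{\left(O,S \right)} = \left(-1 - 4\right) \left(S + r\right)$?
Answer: $1260$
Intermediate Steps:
$g{\left(O,S \right)} = 5 - 5 S$ ($g{\left(O,S \right)} = \left(-1 - 4\right) \left(S - 1\right) = - 5 \left(-1 + S\right) = 5 - 5 S$)
$l{\left(a \right)} = 5 - 5 a$
$F{\left(W,C \right)} = 3 W$
$F{\left(-6,\frac{7}{18} - \frac{8}{-7} \right)} l{\left(15 \right)} = 3 \left(-6\right) \left(5 - 75\right) = - 18 \left(5 - 75\right) = \left(-18\right) \left(-70\right) = 1260$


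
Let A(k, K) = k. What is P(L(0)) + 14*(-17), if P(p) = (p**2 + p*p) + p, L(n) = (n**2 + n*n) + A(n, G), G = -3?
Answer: -238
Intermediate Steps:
L(n) = n + 2*n**2 (L(n) = (n**2 + n*n) + n = (n**2 + n**2) + n = 2*n**2 + n = n + 2*n**2)
P(p) = p + 2*p**2 (P(p) = (p**2 + p**2) + p = 2*p**2 + p = p + 2*p**2)
P(L(0)) + 14*(-17) = (0*(1 + 2*0))*(1 + 2*(0*(1 + 2*0))) + 14*(-17) = (0*(1 + 0))*(1 + 2*(0*(1 + 0))) - 238 = (0*1)*(1 + 2*(0*1)) - 238 = 0*(1 + 2*0) - 238 = 0*(1 + 0) - 238 = 0*1 - 238 = 0 - 238 = -238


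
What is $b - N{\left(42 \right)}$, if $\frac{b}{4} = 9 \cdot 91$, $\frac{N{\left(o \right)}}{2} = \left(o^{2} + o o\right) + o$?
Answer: $-3864$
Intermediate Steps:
$N{\left(o \right)} = 2 o + 4 o^{2}$ ($N{\left(o \right)} = 2 \left(\left(o^{2} + o o\right) + o\right) = 2 \left(\left(o^{2} + o^{2}\right) + o\right) = 2 \left(2 o^{2} + o\right) = 2 \left(o + 2 o^{2}\right) = 2 o + 4 o^{2}$)
$b = 3276$ ($b = 4 \cdot 9 \cdot 91 = 4 \cdot 819 = 3276$)
$b - N{\left(42 \right)} = 3276 - 2 \cdot 42 \left(1 + 2 \cdot 42\right) = 3276 - 2 \cdot 42 \left(1 + 84\right) = 3276 - 2 \cdot 42 \cdot 85 = 3276 - 7140 = -3864$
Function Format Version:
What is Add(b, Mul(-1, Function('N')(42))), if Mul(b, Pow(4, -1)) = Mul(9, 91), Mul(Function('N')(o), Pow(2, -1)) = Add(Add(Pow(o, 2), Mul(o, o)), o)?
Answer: -3864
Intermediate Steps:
Function('N')(o) = Add(Mul(2, o), Mul(4, Pow(o, 2))) (Function('N')(o) = Mul(2, Add(Add(Pow(o, 2), Mul(o, o)), o)) = Mul(2, Add(Add(Pow(o, 2), Pow(o, 2)), o)) = Mul(2, Add(Mul(2, Pow(o, 2)), o)) = Mul(2, Add(o, Mul(2, Pow(o, 2)))) = Add(Mul(2, o), Mul(4, Pow(o, 2))))
b = 3276 (b = Mul(4, Mul(9, 91)) = Mul(4, 819) = 3276)
Add(b, Mul(-1, Function('N')(42))) = Add(3276, Mul(-1, Mul(2, 42, Add(1, Mul(2, 42))))) = Add(3276, Mul(-1, Mul(2, 42, Add(1, 84)))) = Add(3276, Mul(-1, Mul(2, 42, 85))) = Add(3276, Mul(-1, 7140)) = Add(3276, -7140) = -3864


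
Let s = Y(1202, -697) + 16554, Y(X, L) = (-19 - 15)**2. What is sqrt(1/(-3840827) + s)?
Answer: sqrt(261257070694141763)/3840827 ≈ 133.08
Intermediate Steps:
Y(X, L) = 1156 (Y(X, L) = (-34)**2 = 1156)
s = 17710 (s = 1156 + 16554 = 17710)
sqrt(1/(-3840827) + s) = sqrt(1/(-3840827) + 17710) = sqrt(-1/3840827 + 17710) = sqrt(68021046169/3840827) = sqrt(261257070694141763)/3840827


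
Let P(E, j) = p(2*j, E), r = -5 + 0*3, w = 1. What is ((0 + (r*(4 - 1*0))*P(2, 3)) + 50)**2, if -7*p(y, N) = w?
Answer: 136900/49 ≈ 2793.9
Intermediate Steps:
r = -5 (r = -5 + 0 = -5)
p(y, N) = -1/7 (p(y, N) = -1/7*1 = -1/7)
P(E, j) = -1/7
((0 + (r*(4 - 1*0))*P(2, 3)) + 50)**2 = ((0 - 5*(4 - 1*0)*(-1/7)) + 50)**2 = ((0 - 5*(4 + 0)*(-1/7)) + 50)**2 = ((0 - 5*4*(-1/7)) + 50)**2 = ((0 - 20*(-1/7)) + 50)**2 = ((0 + 20/7) + 50)**2 = (20/7 + 50)**2 = (370/7)**2 = 136900/49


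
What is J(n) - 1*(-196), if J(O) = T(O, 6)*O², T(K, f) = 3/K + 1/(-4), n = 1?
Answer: 795/4 ≈ 198.75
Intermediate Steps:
T(K, f) = -¼ + 3/K (T(K, f) = 3/K + 1*(-¼) = 3/K - ¼ = -¼ + 3/K)
J(O) = O*(12 - O)/4 (J(O) = ((12 - O)/(4*O))*O² = O*(12 - O)/4)
J(n) - 1*(-196) = (¼)*1*(12 - 1*1) - 1*(-196) = (¼)*1*(12 - 1) + 196 = (¼)*1*11 + 196 = 11/4 + 196 = 795/4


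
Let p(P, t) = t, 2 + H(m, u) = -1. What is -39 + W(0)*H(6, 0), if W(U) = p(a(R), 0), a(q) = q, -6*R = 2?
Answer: -39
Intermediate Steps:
R = -⅓ (R = -⅙*2 = -⅓ ≈ -0.33333)
H(m, u) = -3 (H(m, u) = -2 - 1 = -3)
W(U) = 0
-39 + W(0)*H(6, 0) = -39 + 0*(-3) = -39 + 0 = -39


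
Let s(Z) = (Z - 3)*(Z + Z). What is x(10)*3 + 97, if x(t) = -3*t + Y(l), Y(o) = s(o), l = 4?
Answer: 31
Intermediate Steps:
s(Z) = 2*Z*(-3 + Z) (s(Z) = (-3 + Z)*(2*Z) = 2*Z*(-3 + Z))
Y(o) = 2*o*(-3 + o)
x(t) = 8 - 3*t (x(t) = -3*t + 2*4*(-3 + 4) = -3*t + 2*4*1 = -3*t + 8 = 8 - 3*t)
x(10)*3 + 97 = (8 - 3*10)*3 + 97 = (8 - 30)*3 + 97 = -22*3 + 97 = -66 + 97 = 31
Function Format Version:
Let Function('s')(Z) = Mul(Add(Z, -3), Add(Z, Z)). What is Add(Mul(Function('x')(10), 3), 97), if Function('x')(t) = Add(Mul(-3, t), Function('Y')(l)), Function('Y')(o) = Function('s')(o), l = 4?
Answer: 31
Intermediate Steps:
Function('s')(Z) = Mul(2, Z, Add(-3, Z)) (Function('s')(Z) = Mul(Add(-3, Z), Mul(2, Z)) = Mul(2, Z, Add(-3, Z)))
Function('Y')(o) = Mul(2, o, Add(-3, o))
Function('x')(t) = Add(8, Mul(-3, t)) (Function('x')(t) = Add(Mul(-3, t), Mul(2, 4, Add(-3, 4))) = Add(Mul(-3, t), Mul(2, 4, 1)) = Add(Mul(-3, t), 8) = Add(8, Mul(-3, t)))
Add(Mul(Function('x')(10), 3), 97) = Add(Mul(Add(8, Mul(-3, 10)), 3), 97) = Add(Mul(Add(8, -30), 3), 97) = Add(Mul(-22, 3), 97) = Add(-66, 97) = 31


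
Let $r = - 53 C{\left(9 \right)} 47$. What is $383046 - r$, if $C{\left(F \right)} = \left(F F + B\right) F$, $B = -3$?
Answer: $2131728$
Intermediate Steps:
$C{\left(F \right)} = F \left(-3 + F^{2}\right)$ ($C{\left(F \right)} = \left(F F - 3\right) F = \left(F^{2} - 3\right) F = \left(-3 + F^{2}\right) F = F \left(-3 + F^{2}\right)$)
$r = -1748682$ ($r = - 53 \cdot 9 \left(-3 + 9^{2}\right) 47 = - 53 \cdot 9 \left(-3 + 81\right) 47 = - 53 \cdot 9 \cdot 78 \cdot 47 = \left(-53\right) 702 \cdot 47 = \left(-37206\right) 47 = -1748682$)
$383046 - r = 383046 - -1748682 = 383046 + 1748682 = 2131728$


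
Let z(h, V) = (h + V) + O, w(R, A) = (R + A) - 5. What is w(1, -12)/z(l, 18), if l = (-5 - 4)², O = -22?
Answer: -16/77 ≈ -0.20779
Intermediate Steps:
w(R, A) = -5 + A + R (w(R, A) = (A + R) - 5 = -5 + A + R)
l = 81 (l = (-9)² = 81)
z(h, V) = -22 + V + h (z(h, V) = (h + V) - 22 = (V + h) - 22 = -22 + V + h)
w(1, -12)/z(l, 18) = (-5 - 12 + 1)/(-22 + 18 + 81) = -16/77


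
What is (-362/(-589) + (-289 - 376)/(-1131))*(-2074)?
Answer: -1661495918/666159 ≈ -2494.1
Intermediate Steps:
(-362/(-589) + (-289 - 376)/(-1131))*(-2074) = (-362*(-1/589) - 665*(-1/1131))*(-2074) = (362/589 + 665/1131)*(-2074) = (801107/666159)*(-2074) = -1661495918/666159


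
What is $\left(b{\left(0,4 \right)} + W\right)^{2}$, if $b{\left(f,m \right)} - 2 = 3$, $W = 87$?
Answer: $8464$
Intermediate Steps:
$b{\left(f,m \right)} = 5$ ($b{\left(f,m \right)} = 2 + 3 = 5$)
$\left(b{\left(0,4 \right)} + W\right)^{2} = \left(5 + 87\right)^{2} = 92^{2} = 8464$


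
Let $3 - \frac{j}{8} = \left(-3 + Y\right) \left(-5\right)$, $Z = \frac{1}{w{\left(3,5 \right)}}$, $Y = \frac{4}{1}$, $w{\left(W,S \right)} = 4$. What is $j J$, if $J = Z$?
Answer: $16$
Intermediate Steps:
$Y = 4$ ($Y = 4 \cdot 1 = 4$)
$Z = \frac{1}{4} \approx 0.25$
$J = \frac{1}{4} \approx 0.25$
$j = 64$ ($j = 24 - 8 \left(-3 + 4\right) \left(-5\right) = 24 - 8 \cdot 1 \left(-5\right) = 24 - -40 = 24 + 40 = 64$)
$j J = 64 \cdot \frac{1}{4} = 16$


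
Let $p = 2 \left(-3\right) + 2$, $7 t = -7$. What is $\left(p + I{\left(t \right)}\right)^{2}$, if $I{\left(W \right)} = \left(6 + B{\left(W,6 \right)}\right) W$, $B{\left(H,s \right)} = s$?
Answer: $256$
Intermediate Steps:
$t = -1$ ($t = \frac{1}{7} \left(-7\right) = -1$)
$p = -4$ ($p = -6 + 2 = -4$)
$I{\left(W \right)} = 12 W$ ($I{\left(W \right)} = \left(6 + 6\right) W = 12 W$)
$\left(p + I{\left(t \right)}\right)^{2} = \left(-4 + 12 \left(-1\right)\right)^{2} = \left(-4 - 12\right)^{2} = \left(-16\right)^{2} = 256$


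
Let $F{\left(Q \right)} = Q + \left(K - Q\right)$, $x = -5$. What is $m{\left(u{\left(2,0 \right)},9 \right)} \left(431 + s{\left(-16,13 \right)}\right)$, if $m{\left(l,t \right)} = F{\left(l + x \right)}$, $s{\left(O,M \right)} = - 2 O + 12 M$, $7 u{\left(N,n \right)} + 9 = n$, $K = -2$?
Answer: $-1238$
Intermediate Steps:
$u{\left(N,n \right)} = - \frac{9}{7} + \frac{n}{7}$
$F{\left(Q \right)} = -2$ ($F{\left(Q \right)} = Q - \left(2 + Q\right) = -2$)
$m{\left(l,t \right)} = -2$
$m{\left(u{\left(2,0 \right)},9 \right)} \left(431 + s{\left(-16,13 \right)}\right) = - 2 \left(431 + \left(\left(-2\right) \left(-16\right) + 12 \cdot 13\right)\right) = - 2 \left(431 + \left(32 + 156\right)\right) = - 2 \left(431 + 188\right) = \left(-2\right) 619 = -1238$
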